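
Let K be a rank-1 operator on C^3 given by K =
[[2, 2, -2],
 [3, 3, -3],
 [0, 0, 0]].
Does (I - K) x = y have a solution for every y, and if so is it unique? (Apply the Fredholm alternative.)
(I - K) is invertible (det(I - K) = -4 ≠ 0), so for every y in C^3 the equation (I - K) x = y has a unique solution.

K has rank 1, so it is an outer product K = u v^T: every row of K is a multiple of one row vector. Reading off the entries, u = (-2, -3, 0) and v = (-1, -1, 1) (row i of K equals u_i·v^T). A rank-one matrix u v^T satisfies K u = u (v·u) and kills the (2)-dimensional subspace v^⊥, so its characteristic polynomial is lambda^2 (lambda - v·u) with v·u = tr K = 5. Hence the eigenvalues of I - K are 1 (multiplicity 2) and 1 - (5) = -4, so det(I - K) = -4. (Direct check: I - K =
[[-1, -2, 2],
 [-3, -2, 3],
 [0, 0, 1]]
has determinant -4.) The finite-dimensional Fredholm alternative says: either (I - K) is invertible, or ker(I - K) ≠ {0} and then range(I - K) = ker((I - K)^*)^⊥, with dim ker(I - K) = dim ker((I - K)^*). Since det(I - K) ≠ 0, 1 is not an eigenvalue of K and ker(I - K) = {0}, so we are in the first case: for every y there is a unique x = (I - K)^(-1) y. Explicitly, by the Sherman–Morrison formula, (I - u v^T)^(-1) = I + u v^T/(1 - v·u), i.e. (I - K)^(-1) = I + K/(-4).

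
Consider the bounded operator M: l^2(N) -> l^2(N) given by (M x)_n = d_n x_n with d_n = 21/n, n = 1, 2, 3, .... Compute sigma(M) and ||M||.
sigma(M) = {21/n : n ≥ 1} ∪ {0}; ||M|| = 21

A bounded diagonal operator on l^2 with diagonal entries d_n has spectrum equal to the closure of {d_n : n ≥ 1}: every d_n is an eigenvalue (with eigenvector e_n), so {d_n} ⊂ sigma(M); the spectrum is closed, so its closure is too; and for lambda not in the closure, (M - lambda I) has bounded inverse (the diagonal entries 1/(d_n - lambda) are bounded). For our sequence d_n = 21/n, n = 1, 2, 3, ...:
  - {d_n} = {21/n : n ≥ 1}; the only limit point is 0
  - closure = {21/n : n ≥ 1} ∪ {0}
For the norm: a diagonal operator has ||M|| = sup_n |d_n|. Here d_n = 21/n is positive and decreasing, so sup_n |d_n| = d_1 = 21. So ||M|| = 21.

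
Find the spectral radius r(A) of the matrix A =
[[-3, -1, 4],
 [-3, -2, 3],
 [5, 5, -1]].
r(A) ≈ 8.9343

The eigenvalues of A are the roots of its characteristic polynomial. With M = A (coefficients from the trace, the sum of principal 2x2 minors, and det A):
  p(λ) = det(λ I - M) = λ^3 + 6λ^2 - 27λ - 7.
No integer candidate from the rational root theorem (±divisors of 7) is a root, so the roots are irrational. The cubic discriminant is Δ = 130113 > 0, so there are three distinct real roots. p(-9) = -7 and p(-8) = 81 have opposite signs, so a root lies in (-9, -8); Newton's method refines it to λ ≈ -8.9343. p(-1) = 25 and p(0) = -7 have opposite signs, so a root lies in (-1, 0); Newton's method refines it to λ ≈ -0.2463. p(3) = -7 and p(4) = 45 have opposite signs, so a root lies in (3, 4); Newton's method refines it to λ ≈ 3.1807. Check (Vieta): the three roots sum to -6, matching tr M = -6.
Thus the eigenvalues (to 4 decimals) are -8.9343 (modulus 8.9343); -0.2463 (modulus 0.2463); 3.1807 (modulus 3.1807). The spectral radius is the largest modulus: r(A) ≈ 8.9343. (Cross-check: r(A) ≤ ||A||_2 ≈ 9.2644; equality holds whenever A is normal, though it can also hold for some non-normal A.)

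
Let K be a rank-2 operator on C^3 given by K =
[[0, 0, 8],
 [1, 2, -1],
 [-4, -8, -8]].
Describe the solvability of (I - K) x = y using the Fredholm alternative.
(I - K) is invertible (det(I - K) = 15 ≠ 0), so for every y in C^3 the equation (I - K) x = y has a unique solution.

K has rank 2 and factors as K = U V^T = u1 v1^T + u2 v2^T with u1 = (2, -1, 1), v1 = (-1, -2, 1), u2 = (-2, 0, 3), v2 = (-1, -2, -3) (multiplying out reproduces the displayed K). The nonzero eigenvalues of U V^T coincide with those of the 2 x 2 matrix G = V^T U = [[v1·u1, v1·u2], [v2·u1, v2·u2]] = [[1, 5], [-3, -7]], and by the Sylvester determinant identity det(I_3 - U V^T) = det(I_2 - V^T U) = det([[0, -5], [3, 8]]) = (0)(8) - (-5)(3) = 15. (Direct check: I - K =
[[1, 0, -8],
 [-1, -1, 1],
 [4, 8, 9]]
has determinant 15.) The finite-dimensional Fredholm alternative says: either (I - K) is invertible, or ker(I - K) ≠ {0} and then range(I - K) = ker((I - K)^*)^⊥, with dim ker(I - K) = dim ker((I - K)^*). Since det(I - K) ≠ 0, 1 is not an eigenvalue of K and ker(I - K) = {0}, so we are in the first case: for every y there is a unique x = (I - K)^(-1) y. (Explicitly, by the Woodbury identity, (I - U V^T)^(-1) = I + U (I_2 - G)^(-1) V^T.)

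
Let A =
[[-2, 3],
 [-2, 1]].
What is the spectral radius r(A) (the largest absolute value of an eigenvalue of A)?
r(A) = 2

The eigenvalues of A are the roots of its characteristic polynomial. With M = A (coefficients from the trace and determinant):
  p(λ) = det(λ I - M) = λ^2 + λ + 4.
For λ^2 + λ + 4 the discriminant is -15. It is negative, so the roots are the complex-conjugate pair λ = -1/2 ± (sqrt(15)/2) i ≈ -0.5 ± 1.9365i. For a conjugate pair the product of the roots equals the constant term, so |λ|^2 = 4 and |λ| = sqrt(4) = 2.
Thus the eigenvalues (to 4 decimals) are -0.5 ± 1.9365i (modulus 2). The spectral radius is the largest modulus: r(A) = 2. (Cross-check: r(A) ≤ ||A||_2 ≈ 4.1306; equality holds whenever A is normal, though it can also hold for some non-normal A.)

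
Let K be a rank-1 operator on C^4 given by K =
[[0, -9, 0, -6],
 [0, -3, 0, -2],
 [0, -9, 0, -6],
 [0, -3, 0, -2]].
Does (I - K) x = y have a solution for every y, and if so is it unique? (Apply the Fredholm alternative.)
(I - K) is invertible (det(I - K) = 6 ≠ 0), so for every y in C^4 the equation (I - K) x = y has a unique solution.

K has rank 1, so it is an outer product K = u v^T: every row of K is a multiple of one row vector. Reading off the entries, u = (-3, -1, -3, -1) and v = (0, 3, 0, 2) (row i of K equals u_i·v^T). A rank-one matrix u v^T satisfies K u = u (v·u) and kills the (3)-dimensional subspace v^⊥, so its characteristic polynomial is lambda^3 (lambda - v·u) with v·u = tr K = -5. Hence the eigenvalues of I - K are 1 (multiplicity 3) and 1 - (-5) = 6, so det(I - K) = 6. (Direct check: I - K =
[[1, 9, 0, 6],
 [0, 4, 0, 2],
 [0, 9, 1, 6],
 [0, 3, 0, 3]]
has determinant 6.) The finite-dimensional Fredholm alternative says: either (I - K) is invertible, or ker(I - K) ≠ {0} and then range(I - K) = ker((I - K)^*)^⊥, with dim ker(I - K) = dim ker((I - K)^*). Since det(I - K) ≠ 0, 1 is not an eigenvalue of K and ker(I - K) = {0}, so we are in the first case: for every y there is a unique x = (I - K)^(-1) y. Explicitly, by the Sherman–Morrison formula, (I - u v^T)^(-1) = I + u v^T/(1 - v·u), i.e. (I - K)^(-1) = I + K/(6).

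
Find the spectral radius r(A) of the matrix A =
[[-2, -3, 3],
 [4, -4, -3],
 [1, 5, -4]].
r(A) ≈ 7.1132

The eigenvalues of A are the roots of its characteristic polynomial. With M = A (coefficients from the trace, the sum of principal 2x2 minors, and det A):
  p(λ) = det(λ I - M) = λ^3 + 10λ^2 + 56λ + 29.
No integer candidate from the rational root theorem (±divisors of 29) is a root, so the roots are irrational. The cubic discriminant is Δ = -235251 < 0, so there is one real root and a complex-conjugate pair. p(-1) = -18 and p(0) = 29 have opposite signs, so a root lies in (-1, 0); Newton's method refines it to λ ≈ -0.5732. Dividing out (λ - (-0.5732)) leaves approximately λ^2 + 9.4268λ + 50.5969. For λ^2 + 9.4268λ + 50.5969 the discriminant is -113.5224. It is negative, so the remaining roots are the complex-conjugate pair λ ≈ -4.7134 ± 5.3273i. Their product equals the constant term, so |λ|^2 ≈ 50.5969 and |λ| ≈ 7.1132.
Thus the eigenvalues (to 4 decimals) are -0.5732 (modulus 0.5732); -4.7134 ± 5.3273i (modulus 7.1132). The spectral radius is the largest modulus: r(A) ≈ 7.1132. (Cross-check: r(A) ≤ ||A||_2 ≈ 7.9172; equality holds whenever A is normal, though it can also hold for some non-normal A.)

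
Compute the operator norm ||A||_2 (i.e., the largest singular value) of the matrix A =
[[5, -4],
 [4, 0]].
||A||_2 = sqrt((57 + sqrt(2225))/2) ≈ 7.217 (= sqrt(largest eigenvalue of A^T A))

||A||_2 = sigma_max(A) = sqrt(lambda_max(A^T A)). Form the symmetric matrix M = A^T A =
[[41, -20],
 [-20, 16]].
Its characteristic polynomial (trace, determinant of M give the coefficients) is
  p(λ) = det(λ I - M) = λ^2 - 57λ + 256.
For λ^2 - 57λ + 256 the discriminant is 2225. It is nonnegative but not a perfect square, so the roots are real and irrational: λ = (57 ± sqrt(2225))/2 ≈ 52.085, 4.915.
So the eigenvalues of A^T A are ≈ 4.915, 52.085 (all ≥ 0, as they must be for A^T A). The largest is λ_max = (57 + sqrt(2225))/2 ≈ 52.085, hence ||A||_2 = sqrt(λ_max) = sqrt((57 + sqrt(2225))/2) ≈ 7.217.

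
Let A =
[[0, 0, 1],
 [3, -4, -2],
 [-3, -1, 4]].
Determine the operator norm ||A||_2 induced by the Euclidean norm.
||A||_2 ≈ 6.4046 (= sqrt(largest eigenvalue of A^T A))

||A||_2 = sigma_max(A) = sqrt(lambda_max(A^T A)). Form the symmetric matrix M = A^T A =
[[18, -9, -18],
 [-9, 17, 4],
 [-18, 4, 21]].
Its characteristic polynomial (trace, sum of principal 2x2 minors, determinant of M give the coefficients) is
  p(λ) = det(λ I - M) = λ^3 - 56λ^2 + 620λ - 225.
No integer candidate from the rational root theorem (±divisors of 225) is a root, so the roots are irrational. The cubic discriminant is Δ = 233361125 > 0, so there are three distinct real roots. p(0) = -225 and p(1) = 340 have opposite signs, so a root lies in (0, 1); Newton's method refines it to λ ≈ 0.3756. p(14) = 223 and p(15) = -150 have opposite signs, so a root lies in (14, 15); Newton's method refines it to λ ≈ 14.6058. p(41) = -20 and p(42) = 1119 have opposite signs, so a root lies in (41, 42); Newton's method refines it to λ ≈ 41.0187. Check (Vieta): the three roots sum to 56, matching tr M = 56.
So the eigenvalues of A^T A are ≈ 0.3756, 14.6058, 41.0187 (all ≥ 0, as they must be for A^T A). The largest is λ_max ≈ 41.0187, hence ||A||_2 = sqrt(λ_max) ≈ 6.4046.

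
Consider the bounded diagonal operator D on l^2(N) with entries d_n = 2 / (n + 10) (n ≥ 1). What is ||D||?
||D|| = 2/11 (attained at n = 1)

For D diagonal, ||D|| = sup_n |d_n| = sup_n 2/(n + 10). This is positive and strictly decreasing in n, so the supremum is attained at n = 1: d_1 = 2/(1 + 10) = 2/11. Hence ||D|| = 2/11.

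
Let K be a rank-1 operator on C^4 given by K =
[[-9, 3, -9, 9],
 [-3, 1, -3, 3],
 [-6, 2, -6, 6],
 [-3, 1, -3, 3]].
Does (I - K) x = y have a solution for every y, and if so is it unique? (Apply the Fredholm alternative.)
(I - K) is invertible (det(I - K) = 12 ≠ 0), so for every y in C^4 the equation (I - K) x = y has a unique solution.

K has rank 1, so it is an outer product K = u v^T: every row of K is a multiple of one row vector. Reading off the entries, u = (3, 1, 2, 1) and v = (-3, 1, -3, 3) (row i of K equals u_i·v^T). A rank-one matrix u v^T satisfies K u = u (v·u) and kills the (3)-dimensional subspace v^⊥, so its characteristic polynomial is lambda^3 (lambda - v·u) with v·u = tr K = -11. Hence the eigenvalues of I - K are 1 (multiplicity 3) and 1 - (-11) = 12, so det(I - K) = 12. (Direct check: I - K =
[[10, -3, 9, -9],
 [3, 0, 3, -3],
 [6, -2, 7, -6],
 [3, -1, 3, -2]]
has determinant 12.) The finite-dimensional Fredholm alternative says: either (I - K) is invertible, or ker(I - K) ≠ {0} and then range(I - K) = ker((I - K)^*)^⊥, with dim ker(I - K) = dim ker((I - K)^*). Since det(I - K) ≠ 0, 1 is not an eigenvalue of K and ker(I - K) = {0}, so we are in the first case: for every y there is a unique x = (I - K)^(-1) y. Explicitly, by the Sherman–Morrison formula, (I - u v^T)^(-1) = I + u v^T/(1 - v·u), i.e. (I - K)^(-1) = I + K/(12).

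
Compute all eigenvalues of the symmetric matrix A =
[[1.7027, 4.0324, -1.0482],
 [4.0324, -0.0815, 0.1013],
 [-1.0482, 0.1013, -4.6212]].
sigma(A) ≈ {-5, -3, 5}

A is real symmetric, so its spectrum consists of real eigenvalues. Expanding the characteristic polynomial of the displayed matrix gives
  det(λ I - A) = p(λ) = λ^3 + (3)λ^2 + (-25)λ + (-74.9989).
Solving p(λ) = 0 yields eigenvalues ≈ -5, -3, 5. (A is shown rounded to 4 decimals, so these recover the underlying integer eigenvalues to within that precision.)
Verification: the trace of A = -3 equals the sum of eigenvalues -3, and det(A) ≈ 74.9989 matches the eigenvalue product 75.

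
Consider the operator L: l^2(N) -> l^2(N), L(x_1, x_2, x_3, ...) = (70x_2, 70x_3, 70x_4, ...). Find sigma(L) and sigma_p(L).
sigma(L) = closed disk {z in C : |z| ≤ 70}; sigma_p(L) = open disk {z in C : |z| < 70}

Note L = 70·V where V is the unit left shift (V x)_k = x_{k+1}; so sigma(L) = 70·sigma(V) and ||L|| = 70||V||. ||L x||^2 = 4900sum_{k≥2} |x_k|^2 ≤ 4900||x||^2, with equality on {x : x_1 = 0}, so ||L|| = 70. For any lambda with |lambda| < 70, set r = lambda/70 (|r| < 1); the vector x = (1, r, r^2, ...) is in l^2 and satisfies L x = 70(r, r^2, ...) = lambda x, so lambda is an eigenvalue. On the boundary |lambda| = 70 the geometric series diverges, so no l^2 eigenvector exists, but these lambda lie in the approximate point spectrum. Hence sigma(L) is the closed disk of radius 70 and sigma_p(L) is the open disk.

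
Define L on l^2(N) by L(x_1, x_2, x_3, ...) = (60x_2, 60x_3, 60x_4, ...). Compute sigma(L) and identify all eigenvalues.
sigma(L) = closed disk {z in C : |z| ≤ 60}; sigma_p(L) = open disk {z in C : |z| < 60}

Note L = 60·V where V is the unit left shift (V x)_k = x_{k+1}; so sigma(L) = 60·sigma(V) and ||L|| = 60||V||. ||L x||^2 = 3600sum_{k≥2} |x_k|^2 ≤ 3600||x||^2, with equality on {x : x_1 = 0}, so ||L|| = 60. For any lambda with |lambda| < 60, set r = lambda/60 (|r| < 1); the vector x = (1, r, r^2, ...) is in l^2 and satisfies L x = 60(r, r^2, ...) = lambda x, so lambda is an eigenvalue. On the boundary |lambda| = 60 the geometric series diverges, so no l^2 eigenvector exists, but these lambda lie in the approximate point spectrum. Hence sigma(L) is the closed disk of radius 60 and sigma_p(L) is the open disk.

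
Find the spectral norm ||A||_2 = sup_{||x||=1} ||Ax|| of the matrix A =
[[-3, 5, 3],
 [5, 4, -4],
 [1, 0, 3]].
||A||_2 ≈ 7.8361 (= sqrt(largest eigenvalue of A^T A))

||A||_2 = sigma_max(A) = sqrt(lambda_max(A^T A)). Form the symmetric matrix M = A^T A =
[[35, 5, -26],
 [5, 41, -1],
 [-26, -1, 34]].
Its characteristic polynomial (trace, sum of principal 2x2 minors, determinant of M give the coefficients) is
  p(λ) = det(λ I - M) = λ^3 - 110λ^2 + 3317λ - 20449.
No integer candidate from the rational root theorem (±divisors of 20449) is a root, so the roots are irrational. The cubic discriminant is Δ = 1290332961 > 0, so there are three distinct real roots. p(8) = -441 and p(9) = 1223 have opposite signs, so a root lies in (8, 9); Newton's method refines it to λ ≈ 8.2553. p(40) = 231 and p(41) = -441 have opposite signs, so a root lies in (40, 41); Newton's method refines it to λ ≈ 40.34. p(61) = -441 and p(62) = 693 have opposite signs, so a root lies in (61, 62); Newton's method refines it to λ ≈ 61.4047. Check (Vieta): the three roots sum to 110, matching tr M = 110.
So the eigenvalues of A^T A are ≈ 8.2553, 40.34, 61.4047 (all ≥ 0, as they must be for A^T A). The largest is λ_max ≈ 61.4047, hence ||A||_2 = sqrt(λ_max) ≈ 7.8361.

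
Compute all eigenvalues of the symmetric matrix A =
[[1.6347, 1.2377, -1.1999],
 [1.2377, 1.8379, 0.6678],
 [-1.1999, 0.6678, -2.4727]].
sigma(A) ≈ {-3, 1, 3}

A is real symmetric, so its spectrum consists of real eigenvalues. Expanding the characteristic polynomial of the displayed matrix gives
  det(λ I - A) = p(λ) = λ^3 + (-1)λ^2 + (-9)λ + (9).
Solving p(λ) = 0 yields eigenvalues ≈ -3, 1, 3. (A is shown rounded to 4 decimals, so these recover the underlying integer eigenvalues to within that precision.)
Verification: the trace of A = 1 equals the sum of eigenvalues 1, and det(A) ≈ -8.9997 matches the eigenvalue product -9.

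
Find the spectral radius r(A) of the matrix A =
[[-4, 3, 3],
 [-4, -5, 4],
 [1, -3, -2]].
r(A) = 7

The eigenvalues of A are the roots of its characteristic polynomial. With M = A (coefficients from the trace, the sum of principal 2x2 minors, and det A):
  p(λ) = det(λ I - M) = λ^3 + 11λ^2 + 59λ + 49.
By the rational root theorem any rational root is an integer divisor of 49. Testing λ = -1: p(-1) = -1 + 11 - 59 + 49 = 0, so λ = -1 is a root. Dividing out (λ + 1) leaves p(λ) = (λ + 1)(λ^2 + 10λ + 49). For λ^2 + 10λ + 49 the discriminant is -96. It is negative, so the roots are the complex-conjugate pair λ = -5 ± (sqrt(96)/2) i ≈ -5 ± 4.899i. For a conjugate pair the product of the roots equals the constant term, so |λ|^2 = 49 and |λ| = sqrt(49) = 7.
Thus the eigenvalues (to 4 decimals) are -5 ± 4.899i (modulus 7); -1 (modulus 1). The spectral radius is the largest modulus: r(A) = 7. (Cross-check: r(A) ≤ ||A||_2 ≈ 7.9689; equality holds whenever A is normal, though it can also hold for some non-normal A.)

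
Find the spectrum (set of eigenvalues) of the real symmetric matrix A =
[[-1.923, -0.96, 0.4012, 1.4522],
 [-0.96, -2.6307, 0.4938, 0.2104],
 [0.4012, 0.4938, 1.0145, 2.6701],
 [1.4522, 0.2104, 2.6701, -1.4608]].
sigma(A) ≈ {-4, -3, -1, 3}

A is real symmetric, so its spectrum consists of real eigenvalues. Expanding the characteristic polynomial of the displayed matrix gives
  det(λ I - A) = p(λ) = λ^4 + (5)λ^3 + (-5)λ^2 + (-44.9988)λ + (-35.9984).
Solving p(λ) = 0 yields eigenvalues ≈ -4, -3, -1, 3. (A is shown rounded to 4 decimals, so these recover the underlying integer eigenvalues to within that precision.)
Verification: the trace of A = -5 equals the sum of eigenvalues -5, and det(A) ≈ -35.9984 matches the eigenvalue product -36.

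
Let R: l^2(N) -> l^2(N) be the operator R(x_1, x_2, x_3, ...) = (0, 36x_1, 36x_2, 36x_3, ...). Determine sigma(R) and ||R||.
sigma(R) = closed disk {z in C : |z| ≤ 36}; ||R|| = 36

Note R = 36·U where U is the unit right shift (U x)_k = x_{k-1} (with x_0 := 0); so ||R|| = 36||U|| and sigma(R) = 36·sigma(U). ||R x||^2 = sum_{k≥1} |36x_k|^2 = 1296||x||^2, so ||R|| = 36 and sigma(R) ⊂ {|z| ≤ 36}. For any |lambda| < 36, the equation (R - lambda I) x = 0 forces x_1 = 0, then 36x_k = lambda x_{k+1} ⇒ x = 0, so R has no eigenvalues. But (R - lambda I) is not surjective for |lambda| < 36: solving (R - lambda I) x = e_1 would require x_n proportional to (lambda/36)^(-n), which is not in l^2. So every |lambda| < 36 lies in the residual spectrum. The boundary |lambda| = 36 is in the approximate point spectrum (the spectrum is closed). Hence sigma(R) is the closed disk of radius 36.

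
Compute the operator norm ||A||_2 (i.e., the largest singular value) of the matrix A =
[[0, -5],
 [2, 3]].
||A||_2 = sqrt((38 + sqrt(1044))/2) ≈ 5.9292 (= sqrt(largest eigenvalue of A^T A))

||A||_2 = sigma_max(A) = sqrt(lambda_max(A^T A)). Form the symmetric matrix M = A^T A =
[[4, 6],
 [6, 34]].
Its characteristic polynomial (trace, determinant of M give the coefficients) is
  p(λ) = det(λ I - M) = λ^2 - 38λ + 100.
For λ^2 - 38λ + 100 the discriminant is 1044. It is nonnegative but not a perfect square, so the roots are real and irrational: λ = (38 ± sqrt(1044))/2 ≈ 35.1555, 2.8445.
So the eigenvalues of A^T A are ≈ 2.8445, 35.1555 (all ≥ 0, as they must be for A^T A). The largest is λ_max = (38 + sqrt(1044))/2 ≈ 35.1555, hence ||A||_2 = sqrt(λ_max) = sqrt((38 + sqrt(1044))/2) ≈ 5.9292.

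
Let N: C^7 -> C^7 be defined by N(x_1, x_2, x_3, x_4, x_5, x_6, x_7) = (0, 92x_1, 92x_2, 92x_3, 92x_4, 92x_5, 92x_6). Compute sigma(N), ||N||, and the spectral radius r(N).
sigma(N) = {0}; ||N|| = 92; r(N) = 0. (N is nilpotent with N^7 = 0.)

On C^7, N is a strictly lower-triangular matrix with 92 on the subdiagonal and zeros elsewhere, so its characteristic polynomial is lambda^7 and every eigenvalue is 0: sigma(N) = {0}. For the operator norm, N e_i = 92e_{i+1} for i = 1, ..., 6 and N e_7 = 0, so the singular values of N are 92 (with multiplicity 6) and 0; hence ||N|| = 92. The spectral radius r(N) = max|lambda| = 0. Note ||N|| > r(N) — characteristic of non-normal nilpotent operators. Indeed N^7 = 0.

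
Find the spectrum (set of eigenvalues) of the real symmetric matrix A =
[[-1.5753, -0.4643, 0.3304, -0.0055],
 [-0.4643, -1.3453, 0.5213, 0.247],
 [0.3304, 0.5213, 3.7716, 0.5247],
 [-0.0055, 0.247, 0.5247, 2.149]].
sigma(A) ≈ {-2, -1, 2, 4}

A is real symmetric, so its spectrum consists of real eigenvalues. Expanding the characteristic polynomial of the displayed matrix gives
  det(λ I - A) = p(λ) = λ^4 + (-3)λ^3 + (-8)λ^2 + (12)λ + (16).
Solving p(λ) = 0 yields eigenvalues ≈ -2, -1, 2, 4. (A is shown rounded to 4 decimals, so these recover the underlying integer eigenvalues to within that precision.)
Verification: the trace of A = 3 equals the sum of eigenvalues 3, and det(A) ≈ 16.0000 matches the eigenvalue product 16.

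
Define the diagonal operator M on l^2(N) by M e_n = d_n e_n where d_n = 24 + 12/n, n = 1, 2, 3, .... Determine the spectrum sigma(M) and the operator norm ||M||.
sigma(M) = {24 + 12/n : n ≥ 1} ∪ {24}; ||M|| = 36

A bounded diagonal operator on l^2 with diagonal entries d_n has spectrum equal to the closure of {d_n : n ≥ 1}: every d_n is an eigenvalue (with eigenvector e_n), so {d_n} ⊂ sigma(M); the spectrum is closed, so its closure is too; and for lambda not in the closure, (M - lambda I) has bounded inverse (the diagonal entries 1/(d_n - lambda) are bounded). For our sequence d_n = 24 + 12/n, n = 1, 2, 3, ...:
  - {d_n} = {24 + 12/n : n ≥ 1}; the only limit point is 24
  - closure = {24 + 12/n : n ≥ 1} ∪ {24}
For the norm: a diagonal operator has ||M|| = sup_n |d_n|. Here d_n = 24 + 12/n is positive and decreasing, so sup_n |d_n| = d_1 = 24 + 12 = 36. So ||M|| = 36.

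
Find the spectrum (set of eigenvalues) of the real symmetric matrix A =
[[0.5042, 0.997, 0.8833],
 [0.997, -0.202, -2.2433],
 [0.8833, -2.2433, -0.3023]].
sigma(A) ≈ {-3, 1, 2}

A is real symmetric, so its spectrum consists of real eigenvalues. Expanding the characteristic polynomial of the displayed matrix gives
  det(λ I - A) = p(λ) = λ^3 + (0)λ^2 + (-7)λ + (6).
Solving p(λ) = 0 yields eigenvalues ≈ -3, 1, 2. (A is shown rounded to 4 decimals, so these recover the underlying integer eigenvalues to within that precision.)
Verification: the trace of A = 0 equals the sum of eigenvalues 0, and det(A) ≈ -5.9996 matches the eigenvalue product -6.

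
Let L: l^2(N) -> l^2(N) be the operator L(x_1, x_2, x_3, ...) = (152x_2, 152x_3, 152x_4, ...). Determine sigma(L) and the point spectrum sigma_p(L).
sigma(L) = closed disk {z in C : |z| ≤ 152}; sigma_p(L) = open disk {z in C : |z| < 152}

Note L = 152·V where V is the unit left shift (V x)_k = x_{k+1}; so sigma(L) = 152·sigma(V) and ||L|| = 152||V||. ||L x||^2 = 23104sum_{k≥2} |x_k|^2 ≤ 23104||x||^2, with equality on {x : x_1 = 0}, so ||L|| = 152. For any lambda with |lambda| < 152, set r = lambda/152 (|r| < 1); the vector x = (1, r, r^2, ...) is in l^2 and satisfies L x = 152(r, r^2, ...) = lambda x, so lambda is an eigenvalue. On the boundary |lambda| = 152 the geometric series diverges, so no l^2 eigenvector exists, but these lambda lie in the approximate point spectrum. Hence sigma(L) is the closed disk of radius 152 and sigma_p(L) is the open disk.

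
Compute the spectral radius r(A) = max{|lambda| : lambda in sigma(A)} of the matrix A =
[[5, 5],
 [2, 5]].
r(A) = (10 + sqrt(40))/2 ≈ 8.1623

The eigenvalues of A are the roots of its characteristic polynomial. With M = A (coefficients from the trace and determinant):
  p(λ) = det(λ I - M) = λ^2 - 10λ + 15.
For λ^2 - 10λ + 15 the discriminant is 40. It is nonnegative but not a perfect square, so the roots are real and irrational: λ = (10 ± sqrt(40))/2 ≈ 8.1623, 1.8377.
Thus the eigenvalues (to 4 decimals) are 8.1623 (modulus 8.1623); 1.8377 (modulus 1.8377). The spectral radius is the largest modulus: r(A) = (10 + sqrt(40))/2 ≈ 8.1623. (Cross-check: r(A) ≤ ||A||_2 ≈ 8.7202; equality holds whenever A is normal, though it can also hold for some non-normal A.)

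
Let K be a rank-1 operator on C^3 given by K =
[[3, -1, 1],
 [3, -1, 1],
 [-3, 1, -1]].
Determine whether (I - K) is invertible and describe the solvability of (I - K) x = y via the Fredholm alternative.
(I - K) is singular (det(I - K) = 0, i.e. 1 ∈ sigma(K)). (I - K) x = y is solvable iff y ⊥ ker((I - K)^*) = span{(3, -1, 1)}, i.e. iff 3y_1 - y_2 + y_3 = 0. When solvable, the solutions are x = y + c·(1, 1, -1), c arbitrary (ker(I - K) = span{(1, 1, -1)}, dimension 1).

K has rank 1, so it is an outer product K = u v^T: every row of K is a multiple of one row vector. Reading off the entries, u = (1, 1, -1) and v = (3, -1, 1) (row i of K equals u_i·v^T). A rank-one matrix u v^T satisfies K u = u (v·u) and kills the (2)-dimensional subspace v^⊥, so its characteristic polynomial is lambda^2 (lambda - v·u) with v·u = tr K = 1. Hence the eigenvalues of I - K are 1 (multiplicity 2) and 1 - (1) = 0, so det(I - K) = 0. (Direct check: I - K =
[[-2, 1, -1],
 [-3, 2, -1],
 [3, -1, 2]]
has determinant 0.) So 1 is an eigenvalue of K and (I - K) is not invertible. The finite-dimensional Fredholm alternative says: either (I - K) is invertible, or ker(I - K) ≠ {0} and then range(I - K) = ker((I - K)^*)^⊥, with dim ker(I - K) = dim ker((I - K)^*). We are in the second case, so we need both kernels. Kernel of I - K: (I - K) u = u - u (v·u) = u - u = 0, so ker(I - K) = span{u} = span{(1, 1, -1)} (it is exactly 1-dimensional because rank(I - K) = 2). Kernel of the adjoint: K is real, so (I - K)^* = I - K^T = I - v u^T, and (I - v u^T) v = v - v (u·v) = 0; hence ker((I - K)^*) = span{v} = span{(3, -1, 1)}. Therefore (I - K) x = y is solvable iff <y, v> = 0, i.e. iff 3y_1 - y_2 + y_3 = 0. When this holds, K y = u (v·y) = 0, so (I - K) y = y and x = y is a particular solution; the full solution set is the line x = y + c·u = y + c·(1, 1, -1), c ∈ C.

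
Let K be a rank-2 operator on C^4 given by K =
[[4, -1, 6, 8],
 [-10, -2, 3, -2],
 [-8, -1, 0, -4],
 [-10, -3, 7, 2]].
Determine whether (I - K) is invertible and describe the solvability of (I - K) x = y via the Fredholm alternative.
(I - K) is invertible (det(I - K) = 136 ≠ 0), so for every y in C^4 the equation (I - K) x = y has a unique solution.

K has rank 2 and factors as K = U V^T = u1 v1^T + u2 v2^T with u1 = (-3, 3, 3, 2), v1 = (-2, 0, -1, -2), u2 = (-1, -2, -1, -3), v2 = (2, 1, -3, -2) (multiplying out reproduces the displayed K). The nonzero eigenvalues of U V^T coincide with those of the 2 x 2 matrix G = V^T U = [[v1·u1, v1·u2], [v2·u1, v2·u2]] = [[-1, 9], [-16, 5]], and by the Sylvester determinant identity det(I_4 - U V^T) = det(I_2 - V^T U) = det([[2, -9], [16, -4]]) = (2)(-4) - (-9)(16) = 136. (Direct check: I - K =
[[-3, 1, -6, -8],
 [10, 3, -3, 2],
 [8, 1, 1, 4],
 [10, 3, -7, -1]]
has determinant 136.) The finite-dimensional Fredholm alternative says: either (I - K) is invertible, or ker(I - K) ≠ {0} and then range(I - K) = ker((I - K)^*)^⊥, with dim ker(I - K) = dim ker((I - K)^*). Since det(I - K) ≠ 0, 1 is not an eigenvalue of K and ker(I - K) = {0}, so we are in the first case: for every y there is a unique x = (I - K)^(-1) y. (Explicitly, by the Woodbury identity, (I - U V^T)^(-1) = I + U (I_2 - G)^(-1) V^T.)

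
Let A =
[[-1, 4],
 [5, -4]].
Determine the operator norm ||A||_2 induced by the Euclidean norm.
||A||_2 = sqrt((58 + sqrt(2340))/2) ≈ 7.2929 (= sqrt(largest eigenvalue of A^T A))

||A||_2 = sigma_max(A) = sqrt(lambda_max(A^T A)). Form the symmetric matrix M = A^T A =
[[26, -24],
 [-24, 32]].
Its characteristic polynomial (trace, determinant of M give the coefficients) is
  p(λ) = det(λ I - M) = λ^2 - 58λ + 256.
For λ^2 - 58λ + 256 the discriminant is 2340. It is nonnegative but not a perfect square, so the roots are real and irrational: λ = (58 ± sqrt(2340))/2 ≈ 53.1868, 4.8132.
So the eigenvalues of A^T A are ≈ 4.8132, 53.1868 (all ≥ 0, as they must be for A^T A). The largest is λ_max = (58 + sqrt(2340))/2 ≈ 53.1868, hence ||A||_2 = sqrt(λ_max) = sqrt((58 + sqrt(2340))/2) ≈ 7.2929.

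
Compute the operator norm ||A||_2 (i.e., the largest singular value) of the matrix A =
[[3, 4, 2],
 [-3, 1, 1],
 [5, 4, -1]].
||A||_2 ≈ 8.2143 (= sqrt(largest eigenvalue of A^T A))

||A||_2 = sigma_max(A) = sqrt(lambda_max(A^T A)). Form the symmetric matrix M = A^T A =
[[43, 29, -2],
 [29, 33, 5],
 [-2, 5, 6]].
Its characteristic polynomial (trace, sum of principal 2x2 minors, determinant of M give the coefficients) is
  p(λ) = det(λ I - M) = λ^3 - 82λ^2 + 1005λ - 1681.
No integer candidate from the rational root theorem (±divisors of 1681) is a root, so the roots are irrational. The cubic discriminant is Δ = 1440975401 > 0, so there are three distinct real roots. p(1) = -757 and p(2) = 9 have opposite signs, so a root lies in (1, 2); Newton's method refines it to λ ≈ 1.987. p(12) = 299 and p(13) = -277 have opposite signs, so a root lies in (12, 13); Newton's method refines it to λ ≈ 12.5383. p(67) = -1681 and p(68) = 1923 have opposite signs, so a root lies in (67, 68); Newton's method refines it to λ ≈ 67.4748. Check (Vieta): the three roots sum to 82, matching tr M = 82.
So the eigenvalues of A^T A are ≈ 1.987, 12.5383, 67.4748 (all ≥ 0, as they must be for A^T A). The largest is λ_max ≈ 67.4748, hence ||A||_2 = sqrt(λ_max) ≈ 8.2143.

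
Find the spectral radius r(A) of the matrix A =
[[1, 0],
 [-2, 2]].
r(A) = 2

The eigenvalues of A are the roots of its characteristic polynomial. With M = A (coefficients from the trace and determinant):
  p(λ) = det(λ I - M) = λ^2 - 3λ + 2.
For λ^2 - 3λ + 2 the discriminant is 1. It is a perfect square (1^2), so the roots are rational: λ = (3 ± 1)/2 = 2, 1.
Thus the eigenvalues (to 4 decimals) are 2 (modulus 2); 1 (modulus 1). The spectral radius is the largest modulus: r(A) = 2. (Cross-check: r(A) ≤ ||A||_2 ≈ 2.9208; equality holds whenever A is normal, though it can also hold for some non-normal A.)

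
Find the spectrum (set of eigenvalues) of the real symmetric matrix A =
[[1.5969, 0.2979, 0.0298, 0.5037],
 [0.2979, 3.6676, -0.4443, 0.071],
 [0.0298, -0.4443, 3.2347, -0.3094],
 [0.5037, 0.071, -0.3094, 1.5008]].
sigma(A) ≈ {1, 2, 3, 4}

A is real symmetric, so its spectrum consists of real eigenvalues. Expanding the characteristic polynomial of the displayed matrix gives
  det(λ I - A) = p(λ) = λ^4 + (-10)λ^3 + (35)λ^2 + (-50)λ + (24).
Solving p(λ) = 0 yields eigenvalues ≈ 1, 2, 3, 4. (A is shown rounded to 4 decimals, so these recover the underlying integer eigenvalues to within that precision.)
Verification: the trace of A = 10 equals the sum of eigenvalues 10, and det(A) ≈ 24.0000 matches the eigenvalue product 24.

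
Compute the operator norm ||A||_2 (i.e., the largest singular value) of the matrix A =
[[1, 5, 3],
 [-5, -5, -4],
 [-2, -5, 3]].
||A||_2 ≈ 10.3686 (= sqrt(largest eigenvalue of A^T A))

||A||_2 = sigma_max(A) = sqrt(lambda_max(A^T A)). Form the symmetric matrix M = A^T A =
[[30, 40, 17],
 [40, 75, 20],
 [17, 20, 34]].
Its characteristic polynomial (trace, sum of principal 2x2 minors, determinant of M give the coefficients) is
  p(λ) = det(λ I - M) = λ^3 - 139λ^2 + 3531λ - 15625.
No integer candidate from the rational root theorem (±divisors of 15625) is a root, so the roots are irrational. The cubic discriminant is Δ = 28393040192 > 0, so there are three distinct real roots. p(5) = -1320 and p(6) = 773 have opposite signs, so a root lies in (5, 6); Newton's method refines it to λ ≈ 5.6169. p(25) = 1400 and p(26) = -207 have opposite signs, so a root lies in (25, 26); Newton's method refines it to λ ≈ 25.8754. p(107) = -4176 and p(108) = 4139 have opposite signs, so a root lies in (107, 108); Newton's method refines it to λ ≈ 107.5077. Check (Vieta): the three roots sum to 139, matching tr M = 139.
So the eigenvalues of A^T A are ≈ 5.6169, 25.8754, 107.5077 (all ≥ 0, as they must be for A^T A). The largest is λ_max ≈ 107.5077, hence ||A||_2 = sqrt(λ_max) ≈ 10.3686.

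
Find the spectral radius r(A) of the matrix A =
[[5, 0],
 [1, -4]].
r(A) = 5

The eigenvalues of A are the roots of its characteristic polynomial. With M = A (coefficients from the trace and determinant):
  p(λ) = det(λ I - M) = λ^2 - λ - 20.
For λ^2 - λ - 20 the discriminant is 81. It is a perfect square (9^2), so the roots are rational: λ = (1 ± 9)/2 = 5, -4.
Thus the eigenvalues (to 4 decimals) are 5 (modulus 5); -4 (modulus 4). The spectral radius is the largest modulus: r(A) = 5. (Cross-check: r(A) ≤ ||A||_2 ≈ 5.2348; equality holds whenever A is normal, though it can also hold for some non-normal A.)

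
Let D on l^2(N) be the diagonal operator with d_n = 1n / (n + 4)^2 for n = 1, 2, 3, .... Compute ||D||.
||D|| = 1/16 (attained at n = 4)

For D diagonal, ||D|| = sup_n |d_n|. Treat f(x) = 1x / (x + 4)^2 for real x > 0. By the quotient rule, f'(x) = 1(4 - x)/(x + 4)^3, which is positive for x < 4 and negative for x > 4. So f has a unique maximum at x = 4, and since 4 is a positive integer, the supremum over n ≥ 1 is attained at n = 4: d_4 = 1·4/(4 + 4)^2 = 1·4/64 = 1/16. Hence ||D|| = 1/16.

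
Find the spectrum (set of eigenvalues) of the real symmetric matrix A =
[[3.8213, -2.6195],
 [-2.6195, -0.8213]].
sigma(A) ≈ {-2, 5}

A is real symmetric, so its spectrum consists of real eigenvalues. Expanding the characteristic polynomial of the displayed matrix gives
  det(λ I - A) = p(λ) = λ^2 + (-3)λ + (-10).
Solving p(λ) = 0 yields eigenvalues ≈ -2, 5. (A is shown rounded to 4 decimals, so these recover the underlying integer eigenvalues to within that precision.)
Verification: the trace of A = 3 equals the sum of eigenvalues 3, and det(A) ≈ -10.0002 matches the eigenvalue product -10.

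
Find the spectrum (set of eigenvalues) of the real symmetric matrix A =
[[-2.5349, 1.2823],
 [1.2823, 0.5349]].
sigma(A) ≈ {-3, 1}

A is real symmetric, so its spectrum consists of real eigenvalues. Expanding the characteristic polynomial of the displayed matrix gives
  det(λ I - A) = p(λ) = λ^2 + (2)λ + (-3).
Solving p(λ) = 0 yields eigenvalues ≈ -3, 1. (A is shown rounded to 4 decimals, so these recover the underlying integer eigenvalues to within that precision.)
Verification: the trace of A = -2 equals the sum of eigenvalues -2, and det(A) ≈ -3.0002 matches the eigenvalue product -3.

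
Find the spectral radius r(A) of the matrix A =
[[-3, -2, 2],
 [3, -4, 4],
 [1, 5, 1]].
r(A) ≈ 5.2597

The eigenvalues of A are the roots of its characteristic polynomial. With M = A (coefficients from the trace, the sum of principal 2x2 minors, and det A):
  p(λ) = det(λ I - M) = λ^3 + 6λ^2 - 11λ - 108.
No integer candidate from the rational root theorem (±divisors of 108) is a root, so the roots are irrational. The cubic discriminant is Δ = -83632 < 0, so there is one real root and a complex-conjugate pair. p(3) = -60 and p(4) = 8 have opposite signs, so a root lies in (3, 4); Newton's method refines it to λ ≈ 3.9039. Dividing out (λ - (3.9039)) leaves approximately λ^2 + 9.9039λ + 27.6644. For λ^2 + 9.9039λ + 27.6644 the discriminant is -12.5695. It is negative, so the remaining roots are the complex-conjugate pair λ ≈ -4.952 ± 1.7727i. Their product equals the constant term, so |λ|^2 ≈ 27.6644 and |λ| ≈ 5.2597.
Thus the eigenvalues (to 4 decimals) are 3.9039 (modulus 3.9039); -4.952 ± 1.7727i (modulus 5.2597). The spectral radius is the largest modulus: r(A) ≈ 5.2597. (Cross-check: r(A) ≤ ||A||_2 ≈ 7.2582; equality holds whenever A is normal, though it can also hold for some non-normal A.)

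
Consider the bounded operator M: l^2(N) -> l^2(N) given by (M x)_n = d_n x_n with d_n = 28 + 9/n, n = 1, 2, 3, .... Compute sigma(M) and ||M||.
sigma(M) = {28 + 9/n : n ≥ 1} ∪ {28}; ||M|| = 37

A bounded diagonal operator on l^2 with diagonal entries d_n has spectrum equal to the closure of {d_n : n ≥ 1}: every d_n is an eigenvalue (with eigenvector e_n), so {d_n} ⊂ sigma(M); the spectrum is closed, so its closure is too; and for lambda not in the closure, (M - lambda I) has bounded inverse (the diagonal entries 1/(d_n - lambda) are bounded). For our sequence d_n = 28 + 9/n, n = 1, 2, 3, ...:
  - {d_n} = {28 + 9/n : n ≥ 1}; the only limit point is 28
  - closure = {28 + 9/n : n ≥ 1} ∪ {28}
For the norm: a diagonal operator has ||M|| = sup_n |d_n|. Here d_n = 28 + 9/n is positive and decreasing, so sup_n |d_n| = d_1 = 28 + 9 = 37. So ||M|| = 37.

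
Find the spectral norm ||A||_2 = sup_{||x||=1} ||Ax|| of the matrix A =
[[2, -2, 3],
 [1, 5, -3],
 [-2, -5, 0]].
||A||_2 ≈ 8.065 (= sqrt(largest eigenvalue of A^T A))

||A||_2 = sigma_max(A) = sqrt(lambda_max(A^T A)). Form the symmetric matrix M = A^T A =
[[9, 11, 3],
 [11, 54, -21],
 [3, -21, 18]].
Its characteristic polynomial (trace, sum of principal 2x2 minors, determinant of M give the coefficients) is
  p(λ) = det(λ I - M) = λ^3 - 81λ^2 + 1049λ - 729.
No integer candidate from the rational root theorem (±divisors of 729) is a root, so the roots are irrational. The cubic discriminant is Δ = 2153380720 > 0, so there are three distinct real roots. p(0) = -729 and p(1) = 240 have opposite signs, so a root lies in (0, 1); Newton's method refines it to λ ≈ 0.7364. p(15) = 156 and p(16) = -585 have opposite signs, so a root lies in (15, 16); Newton's method refines it to λ ≈ 15.2185. p(65) = -144 and p(66) = 3165 have opposite signs, so a root lies in (65, 66); Newton's method refines it to λ ≈ 65.045. Check (Vieta): the three roots sum to 81, matching tr M = 81.
So the eigenvalues of A^T A are ≈ 0.7364, 15.2185, 65.045 (all ≥ 0, as they must be for A^T A). The largest is λ_max ≈ 65.045, hence ||A||_2 = sqrt(λ_max) ≈ 8.065.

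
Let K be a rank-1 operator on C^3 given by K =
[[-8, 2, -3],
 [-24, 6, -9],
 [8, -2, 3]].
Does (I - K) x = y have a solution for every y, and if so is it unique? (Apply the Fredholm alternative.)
(I - K) is singular (det(I - K) = 0, i.e. 1 ∈ sigma(K)). (I - K) x = y is solvable iff y ⊥ ker((I - K)^*) = span{(-8, 2, -3)}, i.e. iff -8y_1 + 2y_2 - 3y_3 = 0. When solvable, the solutions are x = y + c·(1, 3, -1), c arbitrary (ker(I - K) = span{(1, 3, -1)}, dimension 1).

K has rank 1, so it is an outer product K = u v^T: every row of K is a multiple of one row vector. Reading off the entries, u = (1, 3, -1) and v = (-8, 2, -3) (row i of K equals u_i·v^T). A rank-one matrix u v^T satisfies K u = u (v·u) and kills the (2)-dimensional subspace v^⊥, so its characteristic polynomial is lambda^2 (lambda - v·u) with v·u = tr K = 1. Hence the eigenvalues of I - K are 1 (multiplicity 2) and 1 - (1) = 0, so det(I - K) = 0. (Direct check: I - K =
[[9, -2, 3],
 [24, -5, 9],
 [-8, 2, -2]]
has determinant 0.) So 1 is an eigenvalue of K and (I - K) is not invertible. The finite-dimensional Fredholm alternative says: either (I - K) is invertible, or ker(I - K) ≠ {0} and then range(I - K) = ker((I - K)^*)^⊥, with dim ker(I - K) = dim ker((I - K)^*). We are in the second case, so we need both kernels. Kernel of I - K: (I - K) u = u - u (v·u) = u - u = 0, so ker(I - K) = span{u} = span{(1, 3, -1)} (it is exactly 1-dimensional because rank(I - K) = 2). Kernel of the adjoint: K is real, so (I - K)^* = I - K^T = I - v u^T, and (I - v u^T) v = v - v (u·v) = 0; hence ker((I - K)^*) = span{v} = span{(-8, 2, -3)}. Therefore (I - K) x = y is solvable iff <y, v> = 0, i.e. iff -8y_1 + 2y_2 - 3y_3 = 0. When this holds, K y = u (v·y) = 0, so (I - K) y = y and x = y is a particular solution; the full solution set is the line x = y + c·u = y + c·(1, 3, -1), c ∈ C.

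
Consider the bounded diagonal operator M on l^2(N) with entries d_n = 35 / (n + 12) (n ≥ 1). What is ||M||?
||M|| = 35/13 (attained at n = 1)

For M diagonal, ||M|| = sup_n |d_n| = sup_n 35/(n + 12). This is positive and strictly decreasing in n, so the supremum is attained at n = 1: d_1 = 35/(1 + 12) = 35/13. Hence ||M|| = 35/13.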